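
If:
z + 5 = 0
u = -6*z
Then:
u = 30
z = -5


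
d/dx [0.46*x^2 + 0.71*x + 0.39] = 0.92*x + 0.71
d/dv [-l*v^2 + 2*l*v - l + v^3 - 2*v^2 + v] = -2*l*v + 2*l + 3*v^2 - 4*v + 1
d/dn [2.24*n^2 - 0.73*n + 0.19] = 4.48*n - 0.73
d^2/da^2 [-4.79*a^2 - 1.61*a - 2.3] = -9.58000000000000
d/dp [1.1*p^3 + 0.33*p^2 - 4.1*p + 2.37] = 3.3*p^2 + 0.66*p - 4.1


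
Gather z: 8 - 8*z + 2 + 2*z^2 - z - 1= 2*z^2 - 9*z + 9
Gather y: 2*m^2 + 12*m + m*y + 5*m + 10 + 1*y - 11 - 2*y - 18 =2*m^2 + 17*m + y*(m - 1) - 19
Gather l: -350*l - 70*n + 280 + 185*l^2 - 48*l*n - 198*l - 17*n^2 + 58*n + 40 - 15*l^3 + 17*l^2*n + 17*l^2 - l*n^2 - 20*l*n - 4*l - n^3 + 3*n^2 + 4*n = -15*l^3 + l^2*(17*n + 202) + l*(-n^2 - 68*n - 552) - n^3 - 14*n^2 - 8*n + 320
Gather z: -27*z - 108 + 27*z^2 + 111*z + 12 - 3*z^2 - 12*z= 24*z^2 + 72*z - 96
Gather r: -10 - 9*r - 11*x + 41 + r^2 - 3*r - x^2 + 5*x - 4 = r^2 - 12*r - x^2 - 6*x + 27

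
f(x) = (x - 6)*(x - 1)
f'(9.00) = 11.00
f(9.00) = 24.00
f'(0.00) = -7.00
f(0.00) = 6.00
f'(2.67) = -1.66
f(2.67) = -5.56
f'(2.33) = -2.34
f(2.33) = -4.88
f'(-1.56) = -10.12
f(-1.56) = 19.35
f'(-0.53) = -8.06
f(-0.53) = 9.99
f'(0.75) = -5.50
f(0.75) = 1.31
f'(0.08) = -6.84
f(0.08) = 5.45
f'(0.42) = -6.16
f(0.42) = 3.24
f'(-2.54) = -12.08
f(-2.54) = 30.23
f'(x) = 2*x - 7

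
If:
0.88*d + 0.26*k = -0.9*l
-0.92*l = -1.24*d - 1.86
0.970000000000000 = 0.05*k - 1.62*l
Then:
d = -1.78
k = 7.31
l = -0.37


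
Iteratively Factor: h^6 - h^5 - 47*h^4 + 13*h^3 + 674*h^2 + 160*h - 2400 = (h + 4)*(h^5 - 5*h^4 - 27*h^3 + 121*h^2 + 190*h - 600) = (h + 3)*(h + 4)*(h^4 - 8*h^3 - 3*h^2 + 130*h - 200) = (h - 5)*(h + 3)*(h + 4)*(h^3 - 3*h^2 - 18*h + 40) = (h - 5)*(h + 3)*(h + 4)^2*(h^2 - 7*h + 10) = (h - 5)*(h - 2)*(h + 3)*(h + 4)^2*(h - 5)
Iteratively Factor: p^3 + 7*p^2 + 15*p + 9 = (p + 1)*(p^2 + 6*p + 9) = (p + 1)*(p + 3)*(p + 3)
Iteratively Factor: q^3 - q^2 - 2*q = (q + 1)*(q^2 - 2*q) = (q - 2)*(q + 1)*(q)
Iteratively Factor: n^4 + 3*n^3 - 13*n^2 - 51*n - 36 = (n + 3)*(n^3 - 13*n - 12) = (n + 3)^2*(n^2 - 3*n - 4) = (n - 4)*(n + 3)^2*(n + 1)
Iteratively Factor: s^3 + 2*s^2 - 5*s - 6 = (s + 3)*(s^2 - s - 2) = (s + 1)*(s + 3)*(s - 2)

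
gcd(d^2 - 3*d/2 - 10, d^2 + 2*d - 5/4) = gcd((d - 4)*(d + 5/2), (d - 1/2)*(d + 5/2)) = d + 5/2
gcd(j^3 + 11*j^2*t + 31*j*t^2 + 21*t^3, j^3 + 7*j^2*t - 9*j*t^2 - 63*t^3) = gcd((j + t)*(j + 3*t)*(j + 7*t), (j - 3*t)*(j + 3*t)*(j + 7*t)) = j^2 + 10*j*t + 21*t^2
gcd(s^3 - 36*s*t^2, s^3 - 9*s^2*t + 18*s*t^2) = s^2 - 6*s*t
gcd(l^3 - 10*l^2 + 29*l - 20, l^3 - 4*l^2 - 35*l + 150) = l - 5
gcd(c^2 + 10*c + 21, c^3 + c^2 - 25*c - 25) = 1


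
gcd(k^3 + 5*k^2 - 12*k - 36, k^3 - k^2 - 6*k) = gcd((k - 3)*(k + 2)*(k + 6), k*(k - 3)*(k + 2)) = k^2 - k - 6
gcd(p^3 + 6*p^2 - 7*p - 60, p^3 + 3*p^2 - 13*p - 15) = p^2 + 2*p - 15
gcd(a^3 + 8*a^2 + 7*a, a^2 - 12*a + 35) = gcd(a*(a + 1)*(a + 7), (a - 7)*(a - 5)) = 1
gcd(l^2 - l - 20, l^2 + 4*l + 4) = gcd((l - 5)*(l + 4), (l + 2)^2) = 1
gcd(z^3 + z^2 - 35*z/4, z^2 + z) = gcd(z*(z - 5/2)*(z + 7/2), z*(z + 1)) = z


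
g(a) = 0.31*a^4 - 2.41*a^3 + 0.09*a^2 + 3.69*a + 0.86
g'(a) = 1.24*a^3 - 7.23*a^2 + 0.18*a + 3.69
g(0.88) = 2.72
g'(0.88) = -0.91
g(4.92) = -84.18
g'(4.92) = -22.76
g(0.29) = 1.88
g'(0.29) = 3.16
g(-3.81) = 186.72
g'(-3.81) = -170.53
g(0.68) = 2.72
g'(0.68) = 0.86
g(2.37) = -12.19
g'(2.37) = -19.99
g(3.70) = -48.23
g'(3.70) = -31.81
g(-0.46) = -0.57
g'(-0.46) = 1.96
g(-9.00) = 3765.74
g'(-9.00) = -1487.52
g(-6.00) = 904.28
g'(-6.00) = -525.51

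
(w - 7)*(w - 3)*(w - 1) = w^3 - 11*w^2 + 31*w - 21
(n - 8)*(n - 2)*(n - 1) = n^3 - 11*n^2 + 26*n - 16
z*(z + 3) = z^2 + 3*z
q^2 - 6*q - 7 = (q - 7)*(q + 1)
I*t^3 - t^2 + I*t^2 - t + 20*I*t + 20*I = (t - 4*I)*(t + 5*I)*(I*t + I)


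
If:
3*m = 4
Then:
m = 4/3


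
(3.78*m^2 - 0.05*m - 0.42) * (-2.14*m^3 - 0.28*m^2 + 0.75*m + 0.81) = -8.0892*m^5 - 0.9514*m^4 + 3.7478*m^3 + 3.1419*m^2 - 0.3555*m - 0.3402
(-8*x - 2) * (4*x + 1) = -32*x^2 - 16*x - 2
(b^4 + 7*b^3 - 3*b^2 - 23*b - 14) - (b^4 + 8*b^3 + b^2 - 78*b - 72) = -b^3 - 4*b^2 + 55*b + 58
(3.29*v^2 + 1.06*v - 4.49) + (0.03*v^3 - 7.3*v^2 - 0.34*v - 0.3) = 0.03*v^3 - 4.01*v^2 + 0.72*v - 4.79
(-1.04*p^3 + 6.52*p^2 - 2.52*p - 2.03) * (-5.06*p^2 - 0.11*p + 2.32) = 5.2624*p^5 - 32.8768*p^4 + 9.6212*p^3 + 25.6754*p^2 - 5.6231*p - 4.7096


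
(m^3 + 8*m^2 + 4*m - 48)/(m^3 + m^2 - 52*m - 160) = (m^2 + 4*m - 12)/(m^2 - 3*m - 40)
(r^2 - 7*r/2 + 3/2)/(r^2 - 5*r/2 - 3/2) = (2*r - 1)/(2*r + 1)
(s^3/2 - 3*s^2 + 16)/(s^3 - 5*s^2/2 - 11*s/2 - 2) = (s^2 - 2*s - 8)/(2*s^2 + 3*s + 1)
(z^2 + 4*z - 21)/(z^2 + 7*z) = (z - 3)/z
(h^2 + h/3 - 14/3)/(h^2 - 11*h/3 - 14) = (h - 2)/(h - 6)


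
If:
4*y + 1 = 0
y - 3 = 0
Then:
No Solution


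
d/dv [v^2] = 2*v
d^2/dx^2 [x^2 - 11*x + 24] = 2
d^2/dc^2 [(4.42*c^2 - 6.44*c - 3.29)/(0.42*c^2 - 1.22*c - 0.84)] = (-8.88178419700125e-16*c^4 + 2.25758399999999*c^3 + 5.87412000000001*c^2 - 3.517416*c + 7.321832)/(0.074088*c^6 - 0.645624*c^5 + 1.430856*c^4 + 0.766648*c^3 - 2.861712*c^2 - 2.582496*c - 0.592704)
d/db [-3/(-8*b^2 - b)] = 3*(-16*b - 1)/(b^2*(8*b + 1)^2)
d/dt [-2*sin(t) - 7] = -2*cos(t)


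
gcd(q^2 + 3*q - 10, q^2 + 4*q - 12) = q - 2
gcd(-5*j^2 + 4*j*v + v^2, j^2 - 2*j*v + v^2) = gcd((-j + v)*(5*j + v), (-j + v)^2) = -j + v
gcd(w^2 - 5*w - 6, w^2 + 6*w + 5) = w + 1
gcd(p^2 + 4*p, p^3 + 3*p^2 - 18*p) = p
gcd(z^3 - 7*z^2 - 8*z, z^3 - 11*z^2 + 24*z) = z^2 - 8*z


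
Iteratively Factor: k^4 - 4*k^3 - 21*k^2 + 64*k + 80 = (k + 4)*(k^3 - 8*k^2 + 11*k + 20) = (k - 5)*(k + 4)*(k^2 - 3*k - 4) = (k - 5)*(k - 4)*(k + 4)*(k + 1)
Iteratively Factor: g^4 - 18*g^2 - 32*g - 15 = (g + 1)*(g^3 - g^2 - 17*g - 15) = (g + 1)*(g + 3)*(g^2 - 4*g - 5) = (g - 5)*(g + 1)*(g + 3)*(g + 1)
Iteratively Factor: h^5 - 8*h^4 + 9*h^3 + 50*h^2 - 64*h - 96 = (h - 4)*(h^4 - 4*h^3 - 7*h^2 + 22*h + 24) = (h - 4)^2*(h^3 - 7*h - 6) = (h - 4)^2*(h + 1)*(h^2 - h - 6) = (h - 4)^2*(h + 1)*(h + 2)*(h - 3)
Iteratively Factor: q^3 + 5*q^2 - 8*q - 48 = (q - 3)*(q^2 + 8*q + 16) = (q - 3)*(q + 4)*(q + 4)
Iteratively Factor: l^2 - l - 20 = (l + 4)*(l - 5)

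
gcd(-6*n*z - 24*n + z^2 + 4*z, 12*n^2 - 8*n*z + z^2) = -6*n + z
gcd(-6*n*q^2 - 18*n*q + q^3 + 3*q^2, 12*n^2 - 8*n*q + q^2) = -6*n + q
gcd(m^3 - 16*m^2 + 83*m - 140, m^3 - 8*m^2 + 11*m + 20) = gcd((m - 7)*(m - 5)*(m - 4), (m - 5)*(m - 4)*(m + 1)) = m^2 - 9*m + 20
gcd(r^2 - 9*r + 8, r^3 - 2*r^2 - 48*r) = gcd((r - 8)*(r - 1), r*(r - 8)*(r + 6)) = r - 8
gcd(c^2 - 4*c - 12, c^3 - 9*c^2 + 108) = c - 6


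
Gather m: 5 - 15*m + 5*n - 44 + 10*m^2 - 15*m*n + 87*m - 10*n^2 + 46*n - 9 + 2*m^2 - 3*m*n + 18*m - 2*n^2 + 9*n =12*m^2 + m*(90 - 18*n) - 12*n^2 + 60*n - 48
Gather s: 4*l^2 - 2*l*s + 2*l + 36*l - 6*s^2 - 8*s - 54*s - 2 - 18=4*l^2 + 38*l - 6*s^2 + s*(-2*l - 62) - 20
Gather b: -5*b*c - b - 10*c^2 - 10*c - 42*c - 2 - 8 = b*(-5*c - 1) - 10*c^2 - 52*c - 10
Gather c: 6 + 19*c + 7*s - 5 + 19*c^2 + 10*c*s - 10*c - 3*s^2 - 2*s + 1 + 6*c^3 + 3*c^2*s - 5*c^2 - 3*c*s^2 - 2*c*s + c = 6*c^3 + c^2*(3*s + 14) + c*(-3*s^2 + 8*s + 10) - 3*s^2 + 5*s + 2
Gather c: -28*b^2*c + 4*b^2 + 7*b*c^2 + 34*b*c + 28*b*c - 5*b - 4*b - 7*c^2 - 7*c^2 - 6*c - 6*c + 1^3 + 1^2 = 4*b^2 - 9*b + c^2*(7*b - 14) + c*(-28*b^2 + 62*b - 12) + 2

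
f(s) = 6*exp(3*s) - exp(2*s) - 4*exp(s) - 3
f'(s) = 18*exp(3*s) - 2*exp(2*s) - 4*exp(s) = 2*(9*exp(2*s) - exp(s) - 2)*exp(s)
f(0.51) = 15.27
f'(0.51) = 70.92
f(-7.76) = -3.00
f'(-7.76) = -0.00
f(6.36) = 1159748725.82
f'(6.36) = 3479585181.28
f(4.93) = 15879178.48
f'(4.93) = 47657800.38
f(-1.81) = -3.66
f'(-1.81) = -0.63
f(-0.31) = -4.10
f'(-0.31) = 3.09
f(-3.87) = -3.08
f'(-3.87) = -0.08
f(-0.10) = -2.99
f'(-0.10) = 8.08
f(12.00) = 25867362792918019.35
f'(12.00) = 77602114869178235.24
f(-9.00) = -3.00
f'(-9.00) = 0.00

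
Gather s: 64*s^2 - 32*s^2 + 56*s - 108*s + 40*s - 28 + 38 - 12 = 32*s^2 - 12*s - 2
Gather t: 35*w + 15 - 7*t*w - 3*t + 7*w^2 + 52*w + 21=t*(-7*w - 3) + 7*w^2 + 87*w + 36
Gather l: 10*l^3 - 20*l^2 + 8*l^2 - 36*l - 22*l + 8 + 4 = 10*l^3 - 12*l^2 - 58*l + 12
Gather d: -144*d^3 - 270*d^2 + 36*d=-144*d^3 - 270*d^2 + 36*d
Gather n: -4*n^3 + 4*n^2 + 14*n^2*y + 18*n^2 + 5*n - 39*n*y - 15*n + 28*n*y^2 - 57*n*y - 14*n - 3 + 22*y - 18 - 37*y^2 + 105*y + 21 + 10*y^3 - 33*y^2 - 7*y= -4*n^3 + n^2*(14*y + 22) + n*(28*y^2 - 96*y - 24) + 10*y^3 - 70*y^2 + 120*y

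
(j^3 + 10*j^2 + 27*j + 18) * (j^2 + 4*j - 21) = j^5 + 14*j^4 + 46*j^3 - 84*j^2 - 495*j - 378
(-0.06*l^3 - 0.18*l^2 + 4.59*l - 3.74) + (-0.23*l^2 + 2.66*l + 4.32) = -0.06*l^3 - 0.41*l^2 + 7.25*l + 0.58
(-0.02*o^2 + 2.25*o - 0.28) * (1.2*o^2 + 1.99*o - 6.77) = -0.024*o^4 + 2.6602*o^3 + 4.2769*o^2 - 15.7897*o + 1.8956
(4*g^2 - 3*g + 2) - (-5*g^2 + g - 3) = 9*g^2 - 4*g + 5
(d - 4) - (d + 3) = -7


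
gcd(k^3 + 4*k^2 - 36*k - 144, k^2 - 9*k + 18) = k - 6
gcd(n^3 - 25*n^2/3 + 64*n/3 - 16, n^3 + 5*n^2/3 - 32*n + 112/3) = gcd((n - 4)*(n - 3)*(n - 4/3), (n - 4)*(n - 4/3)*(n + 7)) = n^2 - 16*n/3 + 16/3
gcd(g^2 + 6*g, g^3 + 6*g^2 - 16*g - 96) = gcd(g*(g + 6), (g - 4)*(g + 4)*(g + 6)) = g + 6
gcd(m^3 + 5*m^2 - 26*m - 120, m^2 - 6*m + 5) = m - 5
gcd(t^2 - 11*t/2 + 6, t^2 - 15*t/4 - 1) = t - 4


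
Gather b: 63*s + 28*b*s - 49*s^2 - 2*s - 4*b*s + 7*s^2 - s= 24*b*s - 42*s^2 + 60*s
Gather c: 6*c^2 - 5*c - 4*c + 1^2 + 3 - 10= 6*c^2 - 9*c - 6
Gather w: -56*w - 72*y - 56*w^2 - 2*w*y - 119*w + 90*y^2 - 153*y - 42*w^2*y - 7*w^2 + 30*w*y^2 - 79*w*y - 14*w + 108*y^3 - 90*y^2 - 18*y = w^2*(-42*y - 63) + w*(30*y^2 - 81*y - 189) + 108*y^3 - 243*y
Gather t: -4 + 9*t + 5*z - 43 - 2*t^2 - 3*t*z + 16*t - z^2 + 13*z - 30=-2*t^2 + t*(25 - 3*z) - z^2 + 18*z - 77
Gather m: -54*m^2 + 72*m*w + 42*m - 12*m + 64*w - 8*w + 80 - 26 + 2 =-54*m^2 + m*(72*w + 30) + 56*w + 56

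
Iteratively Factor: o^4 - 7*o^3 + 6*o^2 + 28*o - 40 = (o - 5)*(o^3 - 2*o^2 - 4*o + 8) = (o - 5)*(o - 2)*(o^2 - 4) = (o - 5)*(o - 2)*(o + 2)*(o - 2)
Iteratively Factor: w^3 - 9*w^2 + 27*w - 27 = (w - 3)*(w^2 - 6*w + 9) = (w - 3)^2*(w - 3)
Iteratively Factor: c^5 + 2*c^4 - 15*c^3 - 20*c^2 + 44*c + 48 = (c + 2)*(c^4 - 15*c^2 + 10*c + 24) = (c - 2)*(c + 2)*(c^3 + 2*c^2 - 11*c - 12) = (c - 2)*(c + 2)*(c + 4)*(c^2 - 2*c - 3) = (c - 3)*(c - 2)*(c + 2)*(c + 4)*(c + 1)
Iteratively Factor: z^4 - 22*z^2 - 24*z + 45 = (z - 1)*(z^3 + z^2 - 21*z - 45) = (z - 1)*(z + 3)*(z^2 - 2*z - 15) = (z - 1)*(z + 3)^2*(z - 5)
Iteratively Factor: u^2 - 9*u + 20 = (u - 5)*(u - 4)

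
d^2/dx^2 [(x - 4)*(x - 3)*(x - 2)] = 6*x - 18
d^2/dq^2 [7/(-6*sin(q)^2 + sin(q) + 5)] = 7*(144*sin(q)^3 + 126*sin(q)^2 + 31*sin(q) + 62)/((sin(q) - 1)^2*(6*sin(q) + 5)^3)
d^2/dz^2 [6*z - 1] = 0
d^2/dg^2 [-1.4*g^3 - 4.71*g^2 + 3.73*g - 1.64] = -8.4*g - 9.42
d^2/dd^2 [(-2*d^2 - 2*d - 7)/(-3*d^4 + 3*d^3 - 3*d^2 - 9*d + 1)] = 2*(54*d^8 + 54*d^7 + 486*d^6 - 1161*d^5 + 963*d^4 - 90*d^3 - 270*d^2 + 522*d + 608)/(27*d^12 - 81*d^11 + 162*d^10 + 54*d^9 - 351*d^8 + 702*d^7 + 189*d^6 - 594*d^5 + 873*d^4 + 558*d^3 - 234*d^2 + 27*d - 1)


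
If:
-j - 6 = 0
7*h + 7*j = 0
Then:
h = 6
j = -6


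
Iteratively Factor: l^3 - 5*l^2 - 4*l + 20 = (l - 5)*(l^2 - 4) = (l - 5)*(l - 2)*(l + 2)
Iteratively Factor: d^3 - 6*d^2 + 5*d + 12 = (d - 3)*(d^2 - 3*d - 4) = (d - 4)*(d - 3)*(d + 1)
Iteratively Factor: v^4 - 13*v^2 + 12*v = (v - 1)*(v^3 + v^2 - 12*v) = (v - 1)*(v + 4)*(v^2 - 3*v) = (v - 3)*(v - 1)*(v + 4)*(v)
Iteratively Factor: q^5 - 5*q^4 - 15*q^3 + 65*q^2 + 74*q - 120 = (q + 2)*(q^4 - 7*q^3 - q^2 + 67*q - 60) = (q - 4)*(q + 2)*(q^3 - 3*q^2 - 13*q + 15) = (q - 4)*(q - 1)*(q + 2)*(q^2 - 2*q - 15) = (q - 4)*(q - 1)*(q + 2)*(q + 3)*(q - 5)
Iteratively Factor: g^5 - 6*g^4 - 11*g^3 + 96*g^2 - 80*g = (g - 5)*(g^4 - g^3 - 16*g^2 + 16*g) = (g - 5)*(g + 4)*(g^3 - 5*g^2 + 4*g) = (g - 5)*(g - 1)*(g + 4)*(g^2 - 4*g) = (g - 5)*(g - 4)*(g - 1)*(g + 4)*(g)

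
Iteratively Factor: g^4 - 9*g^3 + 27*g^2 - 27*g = (g - 3)*(g^3 - 6*g^2 + 9*g) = (g - 3)^2*(g^2 - 3*g) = g*(g - 3)^2*(g - 3)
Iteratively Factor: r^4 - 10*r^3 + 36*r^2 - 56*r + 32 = (r - 4)*(r^3 - 6*r^2 + 12*r - 8) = (r - 4)*(r - 2)*(r^2 - 4*r + 4) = (r - 4)*(r - 2)^2*(r - 2)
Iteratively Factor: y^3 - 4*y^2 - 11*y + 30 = (y + 3)*(y^2 - 7*y + 10) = (y - 2)*(y + 3)*(y - 5)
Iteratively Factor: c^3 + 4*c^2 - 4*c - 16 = (c - 2)*(c^2 + 6*c + 8) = (c - 2)*(c + 2)*(c + 4)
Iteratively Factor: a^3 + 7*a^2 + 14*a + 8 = (a + 2)*(a^2 + 5*a + 4) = (a + 2)*(a + 4)*(a + 1)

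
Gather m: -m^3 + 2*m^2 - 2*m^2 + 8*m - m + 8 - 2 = -m^3 + 7*m + 6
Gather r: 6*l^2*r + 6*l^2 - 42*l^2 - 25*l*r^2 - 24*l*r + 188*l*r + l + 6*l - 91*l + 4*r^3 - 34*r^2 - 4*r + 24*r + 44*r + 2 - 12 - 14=-36*l^2 - 84*l + 4*r^3 + r^2*(-25*l - 34) + r*(6*l^2 + 164*l + 64) - 24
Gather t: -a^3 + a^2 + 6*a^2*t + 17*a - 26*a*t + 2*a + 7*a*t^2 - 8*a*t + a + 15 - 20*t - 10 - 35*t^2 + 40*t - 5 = -a^3 + a^2 + 20*a + t^2*(7*a - 35) + t*(6*a^2 - 34*a + 20)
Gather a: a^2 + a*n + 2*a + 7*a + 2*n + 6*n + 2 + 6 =a^2 + a*(n + 9) + 8*n + 8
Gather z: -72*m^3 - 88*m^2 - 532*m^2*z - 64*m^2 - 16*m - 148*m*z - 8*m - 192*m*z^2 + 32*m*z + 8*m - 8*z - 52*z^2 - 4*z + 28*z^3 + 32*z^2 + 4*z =-72*m^3 - 152*m^2 - 16*m + 28*z^3 + z^2*(-192*m - 20) + z*(-532*m^2 - 116*m - 8)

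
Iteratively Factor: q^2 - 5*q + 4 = (q - 1)*(q - 4)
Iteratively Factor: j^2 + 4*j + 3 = (j + 1)*(j + 3)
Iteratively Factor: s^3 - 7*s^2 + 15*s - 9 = (s - 3)*(s^2 - 4*s + 3) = (s - 3)^2*(s - 1)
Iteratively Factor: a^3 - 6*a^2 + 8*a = (a - 2)*(a^2 - 4*a) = (a - 4)*(a - 2)*(a)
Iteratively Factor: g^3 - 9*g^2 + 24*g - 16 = (g - 4)*(g^2 - 5*g + 4) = (g - 4)^2*(g - 1)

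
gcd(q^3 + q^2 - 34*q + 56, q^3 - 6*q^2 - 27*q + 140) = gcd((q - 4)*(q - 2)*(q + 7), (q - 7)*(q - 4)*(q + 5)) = q - 4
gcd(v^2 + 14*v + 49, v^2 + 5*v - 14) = v + 7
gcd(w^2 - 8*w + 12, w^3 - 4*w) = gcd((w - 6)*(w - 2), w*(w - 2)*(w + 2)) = w - 2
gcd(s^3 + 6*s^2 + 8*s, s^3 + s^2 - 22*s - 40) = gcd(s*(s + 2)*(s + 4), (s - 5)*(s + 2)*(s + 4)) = s^2 + 6*s + 8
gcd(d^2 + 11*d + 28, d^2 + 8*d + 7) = d + 7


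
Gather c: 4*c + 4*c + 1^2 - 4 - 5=8*c - 8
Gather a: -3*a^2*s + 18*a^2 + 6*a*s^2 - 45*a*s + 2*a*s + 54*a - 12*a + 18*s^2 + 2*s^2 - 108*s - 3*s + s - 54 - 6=a^2*(18 - 3*s) + a*(6*s^2 - 43*s + 42) + 20*s^2 - 110*s - 60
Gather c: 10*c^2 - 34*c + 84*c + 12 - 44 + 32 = 10*c^2 + 50*c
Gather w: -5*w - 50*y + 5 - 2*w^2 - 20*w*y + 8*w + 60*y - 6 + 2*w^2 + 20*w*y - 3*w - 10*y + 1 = 0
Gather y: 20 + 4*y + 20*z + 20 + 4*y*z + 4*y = y*(4*z + 8) + 20*z + 40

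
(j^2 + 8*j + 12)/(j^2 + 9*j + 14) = (j + 6)/(j + 7)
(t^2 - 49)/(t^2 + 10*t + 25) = (t^2 - 49)/(t^2 + 10*t + 25)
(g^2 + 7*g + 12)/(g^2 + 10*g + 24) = (g + 3)/(g + 6)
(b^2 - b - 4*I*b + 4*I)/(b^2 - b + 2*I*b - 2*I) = (b - 4*I)/(b + 2*I)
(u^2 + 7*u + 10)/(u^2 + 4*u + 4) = (u + 5)/(u + 2)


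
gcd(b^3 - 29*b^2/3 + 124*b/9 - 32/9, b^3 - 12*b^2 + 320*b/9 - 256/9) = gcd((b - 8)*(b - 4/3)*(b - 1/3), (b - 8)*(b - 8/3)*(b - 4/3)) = b^2 - 28*b/3 + 32/3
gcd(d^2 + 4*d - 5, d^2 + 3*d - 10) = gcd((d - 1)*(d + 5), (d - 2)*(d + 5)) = d + 5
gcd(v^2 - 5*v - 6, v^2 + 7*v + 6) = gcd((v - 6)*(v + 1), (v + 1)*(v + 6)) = v + 1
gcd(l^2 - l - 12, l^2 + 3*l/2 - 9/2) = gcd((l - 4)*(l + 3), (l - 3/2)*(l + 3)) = l + 3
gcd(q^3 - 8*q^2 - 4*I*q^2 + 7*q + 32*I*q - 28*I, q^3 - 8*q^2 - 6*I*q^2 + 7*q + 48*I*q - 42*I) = q^2 - 8*q + 7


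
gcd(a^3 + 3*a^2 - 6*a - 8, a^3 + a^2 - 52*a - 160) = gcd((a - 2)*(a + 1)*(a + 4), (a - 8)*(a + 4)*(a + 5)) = a + 4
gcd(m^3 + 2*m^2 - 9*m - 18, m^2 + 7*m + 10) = m + 2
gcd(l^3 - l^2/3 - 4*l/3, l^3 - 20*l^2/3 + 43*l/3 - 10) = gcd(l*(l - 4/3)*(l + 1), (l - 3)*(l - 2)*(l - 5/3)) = 1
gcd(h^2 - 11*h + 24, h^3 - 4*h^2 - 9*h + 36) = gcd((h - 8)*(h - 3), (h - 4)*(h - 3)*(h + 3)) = h - 3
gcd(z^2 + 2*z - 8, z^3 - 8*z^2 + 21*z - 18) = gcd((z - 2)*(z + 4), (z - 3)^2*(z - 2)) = z - 2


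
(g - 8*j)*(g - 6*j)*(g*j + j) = g^3*j - 14*g^2*j^2 + g^2*j + 48*g*j^3 - 14*g*j^2 + 48*j^3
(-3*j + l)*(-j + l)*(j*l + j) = 3*j^3*l + 3*j^3 - 4*j^2*l^2 - 4*j^2*l + j*l^3 + j*l^2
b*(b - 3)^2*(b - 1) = b^4 - 7*b^3 + 15*b^2 - 9*b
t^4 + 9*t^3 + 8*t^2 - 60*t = t*(t - 2)*(t + 5)*(t + 6)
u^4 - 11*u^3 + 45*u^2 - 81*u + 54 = (u - 3)^3*(u - 2)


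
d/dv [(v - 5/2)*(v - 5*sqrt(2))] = 2*v - 5*sqrt(2) - 5/2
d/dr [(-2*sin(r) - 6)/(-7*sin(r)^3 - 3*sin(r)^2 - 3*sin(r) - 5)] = 2*(-14*sin(r)^3 - 66*sin(r)^2 - 18*sin(r) - 4)*cos(r)/(7*sin(r)^3 + 3*sin(r)^2 + 3*sin(r) + 5)^2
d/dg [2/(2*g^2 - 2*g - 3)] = 4*(1 - 2*g)/(-2*g^2 + 2*g + 3)^2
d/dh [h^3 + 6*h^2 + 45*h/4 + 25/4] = 3*h^2 + 12*h + 45/4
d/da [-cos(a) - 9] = sin(a)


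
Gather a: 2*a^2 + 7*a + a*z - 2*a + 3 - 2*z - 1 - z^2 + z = 2*a^2 + a*(z + 5) - z^2 - z + 2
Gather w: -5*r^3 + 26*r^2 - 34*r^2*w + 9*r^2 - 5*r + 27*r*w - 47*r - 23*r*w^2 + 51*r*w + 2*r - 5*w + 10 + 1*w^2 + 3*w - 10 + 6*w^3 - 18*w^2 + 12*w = -5*r^3 + 35*r^2 - 50*r + 6*w^3 + w^2*(-23*r - 17) + w*(-34*r^2 + 78*r + 10)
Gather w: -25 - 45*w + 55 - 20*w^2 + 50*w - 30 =-20*w^2 + 5*w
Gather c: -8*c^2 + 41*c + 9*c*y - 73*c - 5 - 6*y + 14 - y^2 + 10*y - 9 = -8*c^2 + c*(9*y - 32) - y^2 + 4*y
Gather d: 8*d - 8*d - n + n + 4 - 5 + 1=0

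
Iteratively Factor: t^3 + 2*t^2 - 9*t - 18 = (t + 3)*(t^2 - t - 6) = (t - 3)*(t + 3)*(t + 2)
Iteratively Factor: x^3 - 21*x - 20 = (x + 1)*(x^2 - x - 20) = (x - 5)*(x + 1)*(x + 4)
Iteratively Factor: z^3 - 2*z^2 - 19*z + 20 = (z + 4)*(z^2 - 6*z + 5) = (z - 5)*(z + 4)*(z - 1)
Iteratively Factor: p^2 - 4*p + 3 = (p - 1)*(p - 3)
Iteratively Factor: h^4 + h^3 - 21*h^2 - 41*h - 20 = (h + 1)*(h^3 - 21*h - 20) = (h + 1)*(h + 4)*(h^2 - 4*h - 5) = (h + 1)^2*(h + 4)*(h - 5)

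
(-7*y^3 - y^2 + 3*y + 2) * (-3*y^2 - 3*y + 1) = 21*y^5 + 24*y^4 - 13*y^3 - 16*y^2 - 3*y + 2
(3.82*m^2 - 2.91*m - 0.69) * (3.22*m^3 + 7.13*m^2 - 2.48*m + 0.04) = 12.3004*m^5 + 17.8664*m^4 - 32.4437*m^3 + 2.4499*m^2 + 1.5948*m - 0.0276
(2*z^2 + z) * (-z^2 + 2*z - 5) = -2*z^4 + 3*z^3 - 8*z^2 - 5*z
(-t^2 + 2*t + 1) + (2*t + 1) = -t^2 + 4*t + 2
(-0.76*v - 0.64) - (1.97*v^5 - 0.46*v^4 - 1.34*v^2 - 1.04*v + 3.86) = -1.97*v^5 + 0.46*v^4 + 1.34*v^2 + 0.28*v - 4.5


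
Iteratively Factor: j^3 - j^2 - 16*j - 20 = (j + 2)*(j^2 - 3*j - 10) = (j - 5)*(j + 2)*(j + 2)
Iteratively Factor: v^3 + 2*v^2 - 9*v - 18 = (v + 2)*(v^2 - 9) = (v + 2)*(v + 3)*(v - 3)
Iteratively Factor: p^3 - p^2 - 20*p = (p + 4)*(p^2 - 5*p) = (p - 5)*(p + 4)*(p)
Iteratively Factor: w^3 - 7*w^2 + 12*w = (w - 4)*(w^2 - 3*w) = w*(w - 4)*(w - 3)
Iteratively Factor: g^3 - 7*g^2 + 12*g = (g - 4)*(g^2 - 3*g) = (g - 4)*(g - 3)*(g)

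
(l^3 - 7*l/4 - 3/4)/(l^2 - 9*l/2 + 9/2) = (2*l^2 + 3*l + 1)/(2*(l - 3))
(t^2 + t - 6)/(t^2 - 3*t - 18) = (t - 2)/(t - 6)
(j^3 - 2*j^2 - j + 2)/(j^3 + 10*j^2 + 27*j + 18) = (j^2 - 3*j + 2)/(j^2 + 9*j + 18)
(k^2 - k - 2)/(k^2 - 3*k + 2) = (k + 1)/(k - 1)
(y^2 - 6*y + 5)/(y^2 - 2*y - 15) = (y - 1)/(y + 3)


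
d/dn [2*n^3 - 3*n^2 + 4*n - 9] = 6*n^2 - 6*n + 4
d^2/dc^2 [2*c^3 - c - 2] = 12*c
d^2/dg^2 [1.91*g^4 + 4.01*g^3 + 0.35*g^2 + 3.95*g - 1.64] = 22.92*g^2 + 24.06*g + 0.7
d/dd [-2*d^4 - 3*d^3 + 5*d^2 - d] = -8*d^3 - 9*d^2 + 10*d - 1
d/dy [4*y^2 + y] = 8*y + 1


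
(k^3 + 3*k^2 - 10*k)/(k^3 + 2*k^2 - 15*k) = (k - 2)/(k - 3)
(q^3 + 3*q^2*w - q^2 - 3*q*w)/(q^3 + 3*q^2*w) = (q - 1)/q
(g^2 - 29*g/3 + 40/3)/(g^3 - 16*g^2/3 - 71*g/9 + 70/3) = 3*(g - 8)/(3*g^2 - 11*g - 42)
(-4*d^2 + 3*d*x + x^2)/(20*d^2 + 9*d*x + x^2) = (-d + x)/(5*d + x)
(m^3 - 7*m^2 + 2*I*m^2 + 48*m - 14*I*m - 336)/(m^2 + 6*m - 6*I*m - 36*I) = (m^2 + m*(-7 + 8*I) - 56*I)/(m + 6)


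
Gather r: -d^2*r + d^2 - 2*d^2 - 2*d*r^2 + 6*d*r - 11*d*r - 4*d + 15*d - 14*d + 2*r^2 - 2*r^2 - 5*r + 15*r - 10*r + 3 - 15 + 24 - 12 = -d^2 - 2*d*r^2 - 3*d + r*(-d^2 - 5*d)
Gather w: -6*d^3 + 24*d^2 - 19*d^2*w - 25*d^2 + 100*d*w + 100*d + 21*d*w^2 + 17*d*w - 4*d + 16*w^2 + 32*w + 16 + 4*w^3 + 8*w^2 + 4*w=-6*d^3 - d^2 + 96*d + 4*w^3 + w^2*(21*d + 24) + w*(-19*d^2 + 117*d + 36) + 16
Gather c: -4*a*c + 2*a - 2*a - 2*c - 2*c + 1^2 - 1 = c*(-4*a - 4)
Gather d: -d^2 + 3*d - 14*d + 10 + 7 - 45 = -d^2 - 11*d - 28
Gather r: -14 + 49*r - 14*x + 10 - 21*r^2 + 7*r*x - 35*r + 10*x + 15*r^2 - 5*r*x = -6*r^2 + r*(2*x + 14) - 4*x - 4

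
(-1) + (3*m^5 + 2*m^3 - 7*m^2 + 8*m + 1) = 3*m^5 + 2*m^3 - 7*m^2 + 8*m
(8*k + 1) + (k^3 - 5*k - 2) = k^3 + 3*k - 1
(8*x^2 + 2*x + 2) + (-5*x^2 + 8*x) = 3*x^2 + 10*x + 2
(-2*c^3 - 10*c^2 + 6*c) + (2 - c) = -2*c^3 - 10*c^2 + 5*c + 2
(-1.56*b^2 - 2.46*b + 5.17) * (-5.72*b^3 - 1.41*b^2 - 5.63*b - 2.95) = 8.9232*b^5 + 16.2708*b^4 - 17.321*b^3 + 11.1621*b^2 - 21.8501*b - 15.2515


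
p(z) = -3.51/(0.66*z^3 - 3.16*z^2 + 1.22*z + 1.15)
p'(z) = -3.51*(-1.98*z^2 + 6.32*z - 1.22)/(0.66*z^3 - 3.16*z^2 + 1.22*z + 1.15)^2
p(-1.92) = 0.20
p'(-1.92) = 0.24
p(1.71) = 1.30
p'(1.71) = -1.82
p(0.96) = 492.27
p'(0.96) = -208667.76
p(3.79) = 0.95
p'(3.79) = 1.47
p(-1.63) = 0.29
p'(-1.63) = 0.40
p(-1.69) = 0.27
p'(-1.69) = 0.36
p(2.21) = 0.79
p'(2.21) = -0.54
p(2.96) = 0.60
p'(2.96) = -0.01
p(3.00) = 0.60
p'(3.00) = 0.01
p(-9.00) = 0.00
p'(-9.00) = 0.00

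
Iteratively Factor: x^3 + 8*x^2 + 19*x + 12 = (x + 4)*(x^2 + 4*x + 3) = (x + 1)*(x + 4)*(x + 3)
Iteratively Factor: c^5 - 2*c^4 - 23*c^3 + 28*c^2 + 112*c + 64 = (c + 1)*(c^4 - 3*c^3 - 20*c^2 + 48*c + 64) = (c + 1)*(c + 4)*(c^3 - 7*c^2 + 8*c + 16) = (c + 1)^2*(c + 4)*(c^2 - 8*c + 16) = (c - 4)*(c + 1)^2*(c + 4)*(c - 4)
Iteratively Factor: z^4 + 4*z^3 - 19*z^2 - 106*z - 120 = (z - 5)*(z^3 + 9*z^2 + 26*z + 24) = (z - 5)*(z + 2)*(z^2 + 7*z + 12) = (z - 5)*(z + 2)*(z + 3)*(z + 4)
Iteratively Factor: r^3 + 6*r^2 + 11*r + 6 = (r + 2)*(r^2 + 4*r + 3) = (r + 2)*(r + 3)*(r + 1)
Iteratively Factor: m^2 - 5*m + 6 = (m - 2)*(m - 3)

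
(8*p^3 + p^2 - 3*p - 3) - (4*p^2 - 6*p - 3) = 8*p^3 - 3*p^2 + 3*p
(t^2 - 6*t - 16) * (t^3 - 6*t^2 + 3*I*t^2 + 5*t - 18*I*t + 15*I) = t^5 - 12*t^4 + 3*I*t^4 + 25*t^3 - 36*I*t^3 + 66*t^2 + 75*I*t^2 - 80*t + 198*I*t - 240*I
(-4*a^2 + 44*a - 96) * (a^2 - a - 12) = -4*a^4 + 48*a^3 - 92*a^2 - 432*a + 1152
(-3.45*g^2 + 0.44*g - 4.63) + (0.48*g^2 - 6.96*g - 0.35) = -2.97*g^2 - 6.52*g - 4.98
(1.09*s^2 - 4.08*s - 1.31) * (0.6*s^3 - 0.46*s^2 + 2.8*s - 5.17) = 0.654*s^5 - 2.9494*s^4 + 4.1428*s^3 - 16.4567*s^2 + 17.4256*s + 6.7727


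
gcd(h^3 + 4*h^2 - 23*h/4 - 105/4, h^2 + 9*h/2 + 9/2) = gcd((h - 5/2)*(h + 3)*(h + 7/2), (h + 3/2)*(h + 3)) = h + 3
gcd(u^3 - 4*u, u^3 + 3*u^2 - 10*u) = u^2 - 2*u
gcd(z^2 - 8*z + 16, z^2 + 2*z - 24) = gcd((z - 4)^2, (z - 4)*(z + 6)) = z - 4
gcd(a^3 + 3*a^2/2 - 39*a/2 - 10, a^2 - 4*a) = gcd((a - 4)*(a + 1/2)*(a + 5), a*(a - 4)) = a - 4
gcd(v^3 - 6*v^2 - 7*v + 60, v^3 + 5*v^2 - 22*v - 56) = v - 4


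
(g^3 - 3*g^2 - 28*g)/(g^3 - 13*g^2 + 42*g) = (g + 4)/(g - 6)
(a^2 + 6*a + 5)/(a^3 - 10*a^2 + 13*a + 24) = (a + 5)/(a^2 - 11*a + 24)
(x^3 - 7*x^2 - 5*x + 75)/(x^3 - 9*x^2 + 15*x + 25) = (x + 3)/(x + 1)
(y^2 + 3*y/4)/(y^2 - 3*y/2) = (4*y + 3)/(2*(2*y - 3))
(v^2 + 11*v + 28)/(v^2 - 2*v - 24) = (v + 7)/(v - 6)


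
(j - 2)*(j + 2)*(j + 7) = j^3 + 7*j^2 - 4*j - 28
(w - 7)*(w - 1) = w^2 - 8*w + 7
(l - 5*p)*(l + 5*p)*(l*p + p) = l^3*p + l^2*p - 25*l*p^3 - 25*p^3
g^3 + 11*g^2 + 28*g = g*(g + 4)*(g + 7)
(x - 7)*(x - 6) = x^2 - 13*x + 42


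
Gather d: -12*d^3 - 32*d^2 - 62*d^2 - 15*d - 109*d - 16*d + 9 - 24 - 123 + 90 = -12*d^3 - 94*d^2 - 140*d - 48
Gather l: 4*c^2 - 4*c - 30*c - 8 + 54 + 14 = 4*c^2 - 34*c + 60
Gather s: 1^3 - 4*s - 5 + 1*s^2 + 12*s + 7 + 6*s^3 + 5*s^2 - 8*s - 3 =6*s^3 + 6*s^2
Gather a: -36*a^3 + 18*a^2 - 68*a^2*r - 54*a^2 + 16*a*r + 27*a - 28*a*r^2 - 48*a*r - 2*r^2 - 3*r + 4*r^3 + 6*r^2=-36*a^3 + a^2*(-68*r - 36) + a*(-28*r^2 - 32*r + 27) + 4*r^3 + 4*r^2 - 3*r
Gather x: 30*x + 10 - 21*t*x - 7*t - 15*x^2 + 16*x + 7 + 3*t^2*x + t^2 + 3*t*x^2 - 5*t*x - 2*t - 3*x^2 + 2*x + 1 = t^2 - 9*t + x^2*(3*t - 18) + x*(3*t^2 - 26*t + 48) + 18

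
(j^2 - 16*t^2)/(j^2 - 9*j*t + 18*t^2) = (j^2 - 16*t^2)/(j^2 - 9*j*t + 18*t^2)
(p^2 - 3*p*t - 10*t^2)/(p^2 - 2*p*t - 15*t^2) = (p + 2*t)/(p + 3*t)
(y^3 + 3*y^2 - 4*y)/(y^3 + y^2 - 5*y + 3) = y*(y + 4)/(y^2 + 2*y - 3)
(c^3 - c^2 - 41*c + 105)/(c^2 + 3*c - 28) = (c^2 - 8*c + 15)/(c - 4)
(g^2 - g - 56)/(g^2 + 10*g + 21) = (g - 8)/(g + 3)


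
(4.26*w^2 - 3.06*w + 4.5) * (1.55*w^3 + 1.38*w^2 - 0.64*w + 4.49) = 6.603*w^5 + 1.1358*w^4 + 0.0258000000000012*w^3 + 27.2958*w^2 - 16.6194*w + 20.205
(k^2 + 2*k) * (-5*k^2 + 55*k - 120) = -5*k^4 + 45*k^3 - 10*k^2 - 240*k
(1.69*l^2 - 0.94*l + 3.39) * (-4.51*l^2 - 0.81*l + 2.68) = -7.6219*l^4 + 2.8705*l^3 - 9.9983*l^2 - 5.2651*l + 9.0852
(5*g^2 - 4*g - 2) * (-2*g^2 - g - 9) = -10*g^4 + 3*g^3 - 37*g^2 + 38*g + 18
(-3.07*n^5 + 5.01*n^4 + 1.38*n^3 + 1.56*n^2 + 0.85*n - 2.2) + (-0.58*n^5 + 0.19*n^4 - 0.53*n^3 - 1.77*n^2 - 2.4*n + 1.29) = -3.65*n^5 + 5.2*n^4 + 0.85*n^3 - 0.21*n^2 - 1.55*n - 0.91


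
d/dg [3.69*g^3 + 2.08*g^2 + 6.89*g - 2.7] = 11.07*g^2 + 4.16*g + 6.89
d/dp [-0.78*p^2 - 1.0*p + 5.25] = -1.56*p - 1.0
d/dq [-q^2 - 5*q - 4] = -2*q - 5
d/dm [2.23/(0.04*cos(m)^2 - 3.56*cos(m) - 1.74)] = (0.1784*cos(m) - 7.9388)*sin(m)/(-0.04*cos(m)^2 + 3.56*cos(m) + 1.74)^2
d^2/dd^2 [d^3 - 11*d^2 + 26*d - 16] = 6*d - 22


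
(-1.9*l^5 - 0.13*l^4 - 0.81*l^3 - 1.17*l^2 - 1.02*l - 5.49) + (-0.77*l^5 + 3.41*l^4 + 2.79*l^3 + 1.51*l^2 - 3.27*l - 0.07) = -2.67*l^5 + 3.28*l^4 + 1.98*l^3 + 0.34*l^2 - 4.29*l - 5.56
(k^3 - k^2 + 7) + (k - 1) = k^3 - k^2 + k + 6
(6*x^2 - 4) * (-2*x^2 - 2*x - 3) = -12*x^4 - 12*x^3 - 10*x^2 + 8*x + 12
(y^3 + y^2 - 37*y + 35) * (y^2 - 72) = y^5 + y^4 - 109*y^3 - 37*y^2 + 2664*y - 2520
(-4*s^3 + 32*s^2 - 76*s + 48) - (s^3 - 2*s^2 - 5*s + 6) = -5*s^3 + 34*s^2 - 71*s + 42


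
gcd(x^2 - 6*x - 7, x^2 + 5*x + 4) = x + 1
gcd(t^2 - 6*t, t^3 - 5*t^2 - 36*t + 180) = t - 6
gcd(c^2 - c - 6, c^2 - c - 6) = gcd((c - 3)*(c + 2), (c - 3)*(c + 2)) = c^2 - c - 6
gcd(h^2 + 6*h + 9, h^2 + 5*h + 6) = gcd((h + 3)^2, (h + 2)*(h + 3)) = h + 3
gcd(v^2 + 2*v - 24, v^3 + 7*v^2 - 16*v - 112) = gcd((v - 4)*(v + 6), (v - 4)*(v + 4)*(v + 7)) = v - 4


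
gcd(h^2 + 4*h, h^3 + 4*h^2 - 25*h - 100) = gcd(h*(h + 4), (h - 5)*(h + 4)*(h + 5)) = h + 4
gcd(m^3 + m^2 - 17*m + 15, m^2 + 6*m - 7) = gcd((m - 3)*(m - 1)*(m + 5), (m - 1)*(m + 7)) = m - 1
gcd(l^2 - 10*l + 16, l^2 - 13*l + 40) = l - 8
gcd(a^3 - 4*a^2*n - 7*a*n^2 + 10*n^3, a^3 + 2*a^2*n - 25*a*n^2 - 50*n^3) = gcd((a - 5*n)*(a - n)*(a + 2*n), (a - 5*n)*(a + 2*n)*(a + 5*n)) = a^2 - 3*a*n - 10*n^2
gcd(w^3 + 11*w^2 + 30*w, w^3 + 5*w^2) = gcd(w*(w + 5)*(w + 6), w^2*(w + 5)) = w^2 + 5*w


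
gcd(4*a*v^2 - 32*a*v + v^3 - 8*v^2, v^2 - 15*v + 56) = v - 8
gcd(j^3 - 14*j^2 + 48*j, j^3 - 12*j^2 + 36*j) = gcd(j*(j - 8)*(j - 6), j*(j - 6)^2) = j^2 - 6*j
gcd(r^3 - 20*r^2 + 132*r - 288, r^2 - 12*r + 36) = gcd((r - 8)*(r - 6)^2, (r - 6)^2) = r^2 - 12*r + 36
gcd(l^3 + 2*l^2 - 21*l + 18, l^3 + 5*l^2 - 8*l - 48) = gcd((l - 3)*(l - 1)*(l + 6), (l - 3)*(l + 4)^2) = l - 3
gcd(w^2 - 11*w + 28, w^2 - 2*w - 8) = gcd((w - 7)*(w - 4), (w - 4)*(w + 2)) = w - 4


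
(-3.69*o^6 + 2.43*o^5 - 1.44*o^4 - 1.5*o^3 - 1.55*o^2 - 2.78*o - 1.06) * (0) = 0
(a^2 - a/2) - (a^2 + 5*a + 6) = -11*a/2 - 6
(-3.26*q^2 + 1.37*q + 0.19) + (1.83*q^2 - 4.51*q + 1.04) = -1.43*q^2 - 3.14*q + 1.23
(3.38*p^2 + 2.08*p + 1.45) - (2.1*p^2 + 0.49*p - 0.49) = 1.28*p^2 + 1.59*p + 1.94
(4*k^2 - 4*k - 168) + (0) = 4*k^2 - 4*k - 168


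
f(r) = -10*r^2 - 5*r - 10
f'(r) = -20*r - 5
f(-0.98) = -14.70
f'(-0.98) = 14.60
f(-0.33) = -9.44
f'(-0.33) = 1.60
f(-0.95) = -14.28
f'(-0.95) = 14.00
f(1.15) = -28.98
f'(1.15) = -28.00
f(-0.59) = -10.53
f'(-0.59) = 6.80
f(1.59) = -43.23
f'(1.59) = -36.80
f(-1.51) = -25.25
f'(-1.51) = 25.20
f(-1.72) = -30.98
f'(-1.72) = 29.40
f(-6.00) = -340.00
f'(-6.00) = 115.00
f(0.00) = -10.00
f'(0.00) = -5.00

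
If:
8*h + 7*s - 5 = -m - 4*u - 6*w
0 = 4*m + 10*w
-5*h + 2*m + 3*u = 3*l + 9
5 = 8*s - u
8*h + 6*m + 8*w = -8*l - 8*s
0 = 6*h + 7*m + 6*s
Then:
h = -8287/9563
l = 931/28689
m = 380/9563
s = 23531/28689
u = 44803/28689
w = -152/9563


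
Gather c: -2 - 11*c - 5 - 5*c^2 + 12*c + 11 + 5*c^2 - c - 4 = 0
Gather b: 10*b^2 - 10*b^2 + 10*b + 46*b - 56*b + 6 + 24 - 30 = 0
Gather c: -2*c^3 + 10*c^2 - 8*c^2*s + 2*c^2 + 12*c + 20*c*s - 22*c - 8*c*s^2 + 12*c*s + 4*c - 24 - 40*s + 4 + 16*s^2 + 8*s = -2*c^3 + c^2*(12 - 8*s) + c*(-8*s^2 + 32*s - 6) + 16*s^2 - 32*s - 20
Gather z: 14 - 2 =12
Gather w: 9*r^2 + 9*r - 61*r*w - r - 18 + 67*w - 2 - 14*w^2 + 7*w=9*r^2 + 8*r - 14*w^2 + w*(74 - 61*r) - 20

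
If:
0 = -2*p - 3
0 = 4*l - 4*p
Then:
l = -3/2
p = -3/2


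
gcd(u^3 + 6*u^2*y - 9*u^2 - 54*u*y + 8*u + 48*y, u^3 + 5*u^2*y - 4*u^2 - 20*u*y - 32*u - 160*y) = u - 8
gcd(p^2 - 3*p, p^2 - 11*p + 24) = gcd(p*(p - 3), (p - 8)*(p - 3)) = p - 3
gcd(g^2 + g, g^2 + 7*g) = g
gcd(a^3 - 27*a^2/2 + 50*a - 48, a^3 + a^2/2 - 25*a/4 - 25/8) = 1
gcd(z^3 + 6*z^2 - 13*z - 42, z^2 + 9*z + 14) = z^2 + 9*z + 14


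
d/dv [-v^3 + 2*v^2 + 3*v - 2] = -3*v^2 + 4*v + 3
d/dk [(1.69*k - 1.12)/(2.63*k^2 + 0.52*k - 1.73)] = (-4.4447*k^2 + 5.8912*k - 2.3413)/(6.9169*k^4 + 2.7352*k^3 - 8.8294*k^2 - 1.7992*k + 2.9929)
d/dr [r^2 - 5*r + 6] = 2*r - 5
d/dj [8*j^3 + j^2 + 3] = 2*j*(12*j + 1)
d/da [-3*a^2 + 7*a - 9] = 7 - 6*a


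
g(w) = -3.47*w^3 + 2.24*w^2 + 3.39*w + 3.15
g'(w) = -10.41*w^2 + 4.48*w + 3.39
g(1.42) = 2.54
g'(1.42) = -11.24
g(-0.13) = 2.75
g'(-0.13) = 2.63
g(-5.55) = 646.54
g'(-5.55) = -342.13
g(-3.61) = 183.35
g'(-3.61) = -148.45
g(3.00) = -60.21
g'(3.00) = -76.86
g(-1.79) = 24.16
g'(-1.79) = -37.98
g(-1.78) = 23.78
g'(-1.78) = -37.57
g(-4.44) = 335.98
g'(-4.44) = -221.72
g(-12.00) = 6281.19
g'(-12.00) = -1549.41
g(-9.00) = 2683.71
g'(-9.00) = -880.14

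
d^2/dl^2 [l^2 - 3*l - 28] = 2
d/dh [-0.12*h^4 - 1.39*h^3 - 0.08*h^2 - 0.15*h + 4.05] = -0.48*h^3 - 4.17*h^2 - 0.16*h - 0.15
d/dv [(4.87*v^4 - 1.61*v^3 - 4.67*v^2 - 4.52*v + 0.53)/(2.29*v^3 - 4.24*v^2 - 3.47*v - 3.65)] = (11.1523*v^6 - 41.2976*v^5 - 33.176*v^4 - 39.227*v^3 + 11.0285*v^2 + 38.5854*v + 18.3371)/(5.2441*v^6 - 19.4192*v^5 + 2.085*v^4 + 12.7086*v^3 + 42.9929*v^2 + 25.331*v + 13.3225)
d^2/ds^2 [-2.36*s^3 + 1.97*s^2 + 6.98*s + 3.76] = 3.94 - 14.16*s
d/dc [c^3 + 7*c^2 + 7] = c*(3*c + 14)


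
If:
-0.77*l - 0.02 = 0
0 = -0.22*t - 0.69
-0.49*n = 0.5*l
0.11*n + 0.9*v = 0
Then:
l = -0.03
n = 0.03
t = -3.14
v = -0.00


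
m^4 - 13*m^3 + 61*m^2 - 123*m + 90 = (m - 5)*(m - 3)^2*(m - 2)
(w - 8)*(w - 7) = w^2 - 15*w + 56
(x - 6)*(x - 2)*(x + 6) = x^3 - 2*x^2 - 36*x + 72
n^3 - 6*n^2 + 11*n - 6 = (n - 3)*(n - 2)*(n - 1)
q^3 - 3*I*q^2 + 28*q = q*(q - 7*I)*(q + 4*I)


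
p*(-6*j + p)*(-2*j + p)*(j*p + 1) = 12*j^3*p^2 - 8*j^2*p^3 + 12*j^2*p + j*p^4 - 8*j*p^2 + p^3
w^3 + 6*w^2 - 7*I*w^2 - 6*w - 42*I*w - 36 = (w + 6)*(w - 6*I)*(w - I)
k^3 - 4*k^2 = k^2*(k - 4)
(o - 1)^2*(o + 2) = o^3 - 3*o + 2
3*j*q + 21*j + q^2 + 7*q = (3*j + q)*(q + 7)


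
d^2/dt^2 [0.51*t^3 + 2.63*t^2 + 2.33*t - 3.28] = 3.06*t + 5.26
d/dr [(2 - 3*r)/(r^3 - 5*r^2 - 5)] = (-3*r^3 + 15*r^2 + r*(3*r - 10)*(3*r - 2) + 15)/(-r^3 + 5*r^2 + 5)^2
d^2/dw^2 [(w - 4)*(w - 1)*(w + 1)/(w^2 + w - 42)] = 4*(23*w^3 - 309*w^2 + 2589*w - 3463)/(w^6 + 3*w^5 - 123*w^4 - 251*w^3 + 5166*w^2 + 5292*w - 74088)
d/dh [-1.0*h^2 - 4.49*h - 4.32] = -2.0*h - 4.49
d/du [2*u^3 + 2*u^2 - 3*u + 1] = 6*u^2 + 4*u - 3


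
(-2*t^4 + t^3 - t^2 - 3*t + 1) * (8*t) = -16*t^5 + 8*t^4 - 8*t^3 - 24*t^2 + 8*t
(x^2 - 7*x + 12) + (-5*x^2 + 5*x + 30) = -4*x^2 - 2*x + 42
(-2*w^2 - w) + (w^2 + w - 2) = -w^2 - 2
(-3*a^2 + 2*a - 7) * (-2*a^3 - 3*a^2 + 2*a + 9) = 6*a^5 + 5*a^4 + 2*a^3 - 2*a^2 + 4*a - 63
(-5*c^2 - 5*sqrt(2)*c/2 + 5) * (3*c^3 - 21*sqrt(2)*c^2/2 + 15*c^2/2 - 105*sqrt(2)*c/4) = -15*c^5 - 75*c^4/2 + 45*sqrt(2)*c^4 + 135*c^3/2 + 225*sqrt(2)*c^3/2 - 105*sqrt(2)*c^2/2 + 675*c^2/4 - 525*sqrt(2)*c/4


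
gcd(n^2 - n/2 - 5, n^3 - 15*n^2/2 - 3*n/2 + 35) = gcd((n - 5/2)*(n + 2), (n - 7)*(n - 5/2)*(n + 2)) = n^2 - n/2 - 5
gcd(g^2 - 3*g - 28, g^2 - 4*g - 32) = g + 4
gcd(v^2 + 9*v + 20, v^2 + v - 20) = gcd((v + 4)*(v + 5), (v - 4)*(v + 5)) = v + 5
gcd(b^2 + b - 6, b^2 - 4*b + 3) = 1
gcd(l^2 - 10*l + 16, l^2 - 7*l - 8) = l - 8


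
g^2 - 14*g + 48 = (g - 8)*(g - 6)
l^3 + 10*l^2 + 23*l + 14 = (l + 1)*(l + 2)*(l + 7)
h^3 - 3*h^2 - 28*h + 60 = (h - 6)*(h - 2)*(h + 5)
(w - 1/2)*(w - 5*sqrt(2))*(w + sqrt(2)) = w^3 - 4*sqrt(2)*w^2 - w^2/2 - 10*w + 2*sqrt(2)*w + 5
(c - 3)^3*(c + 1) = c^4 - 8*c^3 + 18*c^2 - 27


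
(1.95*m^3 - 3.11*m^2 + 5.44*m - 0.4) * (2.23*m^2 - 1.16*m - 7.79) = 4.3485*m^5 - 9.1973*m^4 + 0.548300000000001*m^3 + 17.0245*m^2 - 41.9136*m + 3.116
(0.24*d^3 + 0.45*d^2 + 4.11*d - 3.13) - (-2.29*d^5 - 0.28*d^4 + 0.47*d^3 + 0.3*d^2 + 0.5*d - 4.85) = 2.29*d^5 + 0.28*d^4 - 0.23*d^3 + 0.15*d^2 + 3.61*d + 1.72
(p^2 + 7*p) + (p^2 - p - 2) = 2*p^2 + 6*p - 2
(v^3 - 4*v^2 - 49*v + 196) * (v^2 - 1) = v^5 - 4*v^4 - 50*v^3 + 200*v^2 + 49*v - 196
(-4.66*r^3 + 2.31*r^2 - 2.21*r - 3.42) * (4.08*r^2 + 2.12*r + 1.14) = -19.0128*r^5 - 0.4544*r^4 - 9.432*r^3 - 16.0054*r^2 - 9.7698*r - 3.8988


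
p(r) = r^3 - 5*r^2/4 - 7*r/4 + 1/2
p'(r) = 3*r^2 - 5*r/2 - 7/4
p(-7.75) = -526.50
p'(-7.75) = 197.81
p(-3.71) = -61.28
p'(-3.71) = 48.82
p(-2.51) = -18.80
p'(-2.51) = 23.43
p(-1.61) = -4.10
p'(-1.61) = 10.05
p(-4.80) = -130.49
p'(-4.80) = 79.37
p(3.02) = 11.36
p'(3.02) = 18.06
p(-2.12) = -10.94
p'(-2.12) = 17.03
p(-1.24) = -1.16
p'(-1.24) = 5.96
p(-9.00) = -814.00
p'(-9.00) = 263.75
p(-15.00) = -3629.50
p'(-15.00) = 710.75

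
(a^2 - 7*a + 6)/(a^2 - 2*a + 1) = (a - 6)/(a - 1)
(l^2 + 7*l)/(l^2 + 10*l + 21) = l/(l + 3)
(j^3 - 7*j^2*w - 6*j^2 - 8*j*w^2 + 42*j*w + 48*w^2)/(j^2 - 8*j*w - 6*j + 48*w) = j + w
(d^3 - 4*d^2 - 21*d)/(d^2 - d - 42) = d*(d + 3)/(d + 6)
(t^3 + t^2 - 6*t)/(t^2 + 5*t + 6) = t*(t - 2)/(t + 2)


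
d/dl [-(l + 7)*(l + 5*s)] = -2*l - 5*s - 7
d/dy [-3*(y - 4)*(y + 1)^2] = 3*(7 - 3*y)*(y + 1)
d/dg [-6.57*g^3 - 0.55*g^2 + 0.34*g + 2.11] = -19.71*g^2 - 1.1*g + 0.34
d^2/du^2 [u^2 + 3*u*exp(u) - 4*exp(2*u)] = 3*u*exp(u) - 16*exp(2*u) + 6*exp(u) + 2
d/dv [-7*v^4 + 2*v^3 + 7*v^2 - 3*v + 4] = -28*v^3 + 6*v^2 + 14*v - 3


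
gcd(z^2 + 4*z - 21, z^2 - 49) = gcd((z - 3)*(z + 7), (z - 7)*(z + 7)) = z + 7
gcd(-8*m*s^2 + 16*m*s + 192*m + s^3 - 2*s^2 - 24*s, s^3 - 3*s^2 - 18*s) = s - 6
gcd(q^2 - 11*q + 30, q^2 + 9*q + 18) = 1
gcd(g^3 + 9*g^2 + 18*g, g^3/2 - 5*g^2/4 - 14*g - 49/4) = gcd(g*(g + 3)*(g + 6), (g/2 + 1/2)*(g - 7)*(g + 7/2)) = 1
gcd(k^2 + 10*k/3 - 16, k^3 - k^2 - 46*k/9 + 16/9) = k - 8/3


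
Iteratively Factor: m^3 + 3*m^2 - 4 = (m - 1)*(m^2 + 4*m + 4) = (m - 1)*(m + 2)*(m + 2)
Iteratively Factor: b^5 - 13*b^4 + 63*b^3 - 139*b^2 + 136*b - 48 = (b - 4)*(b^4 - 9*b^3 + 27*b^2 - 31*b + 12) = (b - 4)*(b - 1)*(b^3 - 8*b^2 + 19*b - 12) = (b - 4)*(b - 1)^2*(b^2 - 7*b + 12) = (b - 4)^2*(b - 1)^2*(b - 3)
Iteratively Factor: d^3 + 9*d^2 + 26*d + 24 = (d + 4)*(d^2 + 5*d + 6) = (d + 3)*(d + 4)*(d + 2)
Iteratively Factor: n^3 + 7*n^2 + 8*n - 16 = (n + 4)*(n^2 + 3*n - 4) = (n - 1)*(n + 4)*(n + 4)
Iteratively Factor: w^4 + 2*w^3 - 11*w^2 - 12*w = (w + 1)*(w^3 + w^2 - 12*w) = (w + 1)*(w + 4)*(w^2 - 3*w) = w*(w + 1)*(w + 4)*(w - 3)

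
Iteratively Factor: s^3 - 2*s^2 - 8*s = (s + 2)*(s^2 - 4*s) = (s - 4)*(s + 2)*(s)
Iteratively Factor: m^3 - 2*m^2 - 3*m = (m + 1)*(m^2 - 3*m) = m*(m + 1)*(m - 3)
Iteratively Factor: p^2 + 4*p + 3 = (p + 1)*(p + 3)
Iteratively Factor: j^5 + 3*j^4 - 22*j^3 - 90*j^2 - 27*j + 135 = (j - 1)*(j^4 + 4*j^3 - 18*j^2 - 108*j - 135) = (j - 5)*(j - 1)*(j^3 + 9*j^2 + 27*j + 27) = (j - 5)*(j - 1)*(j + 3)*(j^2 + 6*j + 9) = (j - 5)*(j - 1)*(j + 3)^2*(j + 3)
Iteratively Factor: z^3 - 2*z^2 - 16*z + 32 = (z - 4)*(z^2 + 2*z - 8) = (z - 4)*(z + 4)*(z - 2)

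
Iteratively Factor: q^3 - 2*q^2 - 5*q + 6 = (q + 2)*(q^2 - 4*q + 3) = (q - 3)*(q + 2)*(q - 1)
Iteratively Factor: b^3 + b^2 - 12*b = (b + 4)*(b^2 - 3*b) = (b - 3)*(b + 4)*(b)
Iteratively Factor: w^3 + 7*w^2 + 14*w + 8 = (w + 1)*(w^2 + 6*w + 8) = (w + 1)*(w + 2)*(w + 4)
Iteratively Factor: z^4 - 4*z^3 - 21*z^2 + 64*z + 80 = (z + 4)*(z^3 - 8*z^2 + 11*z + 20) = (z + 1)*(z + 4)*(z^2 - 9*z + 20) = (z - 5)*(z + 1)*(z + 4)*(z - 4)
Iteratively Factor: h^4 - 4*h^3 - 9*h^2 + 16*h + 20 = (h + 2)*(h^3 - 6*h^2 + 3*h + 10) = (h - 5)*(h + 2)*(h^2 - h - 2) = (h - 5)*(h + 1)*(h + 2)*(h - 2)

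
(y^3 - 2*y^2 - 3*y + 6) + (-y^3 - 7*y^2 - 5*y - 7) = -9*y^2 - 8*y - 1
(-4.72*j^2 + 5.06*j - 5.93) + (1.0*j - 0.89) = -4.72*j^2 + 6.06*j - 6.82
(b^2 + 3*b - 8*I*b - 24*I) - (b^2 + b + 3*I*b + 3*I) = 2*b - 11*I*b - 27*I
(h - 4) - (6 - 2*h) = 3*h - 10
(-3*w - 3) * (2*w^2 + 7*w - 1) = -6*w^3 - 27*w^2 - 18*w + 3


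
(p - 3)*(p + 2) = p^2 - p - 6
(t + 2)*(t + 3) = t^2 + 5*t + 6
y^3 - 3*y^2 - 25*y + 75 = (y - 5)*(y - 3)*(y + 5)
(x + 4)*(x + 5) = x^2 + 9*x + 20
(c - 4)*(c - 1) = c^2 - 5*c + 4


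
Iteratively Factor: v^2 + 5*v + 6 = (v + 2)*(v + 3)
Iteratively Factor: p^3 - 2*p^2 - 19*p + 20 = (p - 5)*(p^2 + 3*p - 4) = (p - 5)*(p - 1)*(p + 4)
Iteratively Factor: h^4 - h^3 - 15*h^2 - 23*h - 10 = (h - 5)*(h^3 + 4*h^2 + 5*h + 2) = (h - 5)*(h + 1)*(h^2 + 3*h + 2) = (h - 5)*(h + 1)*(h + 2)*(h + 1)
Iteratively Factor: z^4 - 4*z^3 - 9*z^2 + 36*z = (z)*(z^3 - 4*z^2 - 9*z + 36) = z*(z - 3)*(z^2 - z - 12) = z*(z - 4)*(z - 3)*(z + 3)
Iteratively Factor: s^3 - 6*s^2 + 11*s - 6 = (s - 3)*(s^2 - 3*s + 2) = (s - 3)*(s - 2)*(s - 1)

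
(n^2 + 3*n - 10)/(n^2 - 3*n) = (n^2 + 3*n - 10)/(n*(n - 3))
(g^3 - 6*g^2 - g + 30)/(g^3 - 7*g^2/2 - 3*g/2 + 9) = 2*(g^2 - 3*g - 10)/(2*g^2 - g - 6)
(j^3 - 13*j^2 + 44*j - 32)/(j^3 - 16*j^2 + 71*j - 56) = (j - 4)/(j - 7)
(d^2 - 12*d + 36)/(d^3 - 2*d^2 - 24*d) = (d - 6)/(d*(d + 4))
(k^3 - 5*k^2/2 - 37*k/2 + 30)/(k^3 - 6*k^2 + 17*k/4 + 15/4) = 2*(k + 4)/(2*k + 1)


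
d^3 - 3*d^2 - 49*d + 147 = (d - 7)*(d - 3)*(d + 7)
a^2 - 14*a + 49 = (a - 7)^2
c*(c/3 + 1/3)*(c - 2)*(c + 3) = c^4/3 + 2*c^3/3 - 5*c^2/3 - 2*c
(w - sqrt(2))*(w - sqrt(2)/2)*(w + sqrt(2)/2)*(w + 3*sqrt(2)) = w^4 + 2*sqrt(2)*w^3 - 13*w^2/2 - sqrt(2)*w + 3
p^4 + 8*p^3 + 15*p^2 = p^2*(p + 3)*(p + 5)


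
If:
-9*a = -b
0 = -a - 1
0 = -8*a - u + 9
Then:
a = -1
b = -9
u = 17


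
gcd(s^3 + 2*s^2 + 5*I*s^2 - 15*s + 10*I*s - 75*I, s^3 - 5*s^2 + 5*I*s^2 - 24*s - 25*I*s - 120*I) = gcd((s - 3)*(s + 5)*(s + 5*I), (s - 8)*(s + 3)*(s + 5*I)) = s + 5*I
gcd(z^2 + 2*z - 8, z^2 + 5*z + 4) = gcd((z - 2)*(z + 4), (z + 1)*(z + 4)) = z + 4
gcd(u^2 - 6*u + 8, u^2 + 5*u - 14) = u - 2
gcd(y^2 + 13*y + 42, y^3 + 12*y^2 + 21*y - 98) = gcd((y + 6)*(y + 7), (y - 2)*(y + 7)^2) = y + 7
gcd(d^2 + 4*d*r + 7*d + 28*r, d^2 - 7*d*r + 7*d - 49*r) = d + 7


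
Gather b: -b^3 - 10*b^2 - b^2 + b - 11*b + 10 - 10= -b^3 - 11*b^2 - 10*b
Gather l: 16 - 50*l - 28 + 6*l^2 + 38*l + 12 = 6*l^2 - 12*l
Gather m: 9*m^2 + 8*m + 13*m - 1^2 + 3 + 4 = 9*m^2 + 21*m + 6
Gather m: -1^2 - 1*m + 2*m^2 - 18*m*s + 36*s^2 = 2*m^2 + m*(-18*s - 1) + 36*s^2 - 1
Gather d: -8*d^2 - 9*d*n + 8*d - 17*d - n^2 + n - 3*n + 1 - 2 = -8*d^2 + d*(-9*n - 9) - n^2 - 2*n - 1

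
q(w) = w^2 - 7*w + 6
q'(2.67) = -1.66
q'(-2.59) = -12.18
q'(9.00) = 11.00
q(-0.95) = 13.55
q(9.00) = 24.00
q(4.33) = -5.56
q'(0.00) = -7.00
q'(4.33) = 1.66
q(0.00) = 6.00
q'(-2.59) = -12.18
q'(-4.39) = -15.78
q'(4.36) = 1.72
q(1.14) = -0.68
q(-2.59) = 30.84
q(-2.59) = 30.84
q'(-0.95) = -8.90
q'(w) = 2*w - 7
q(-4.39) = 56.00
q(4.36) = -5.51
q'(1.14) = -4.72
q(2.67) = -5.56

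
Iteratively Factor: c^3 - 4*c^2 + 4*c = (c - 2)*(c^2 - 2*c) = (c - 2)^2*(c)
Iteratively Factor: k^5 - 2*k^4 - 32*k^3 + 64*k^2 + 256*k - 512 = (k + 4)*(k^4 - 6*k^3 - 8*k^2 + 96*k - 128) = (k - 4)*(k + 4)*(k^3 - 2*k^2 - 16*k + 32) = (k - 4)*(k + 4)^2*(k^2 - 6*k + 8) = (k - 4)*(k - 2)*(k + 4)^2*(k - 4)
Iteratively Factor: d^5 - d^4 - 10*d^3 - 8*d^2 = (d + 2)*(d^4 - 3*d^3 - 4*d^2) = d*(d + 2)*(d^3 - 3*d^2 - 4*d) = d^2*(d + 2)*(d^2 - 3*d - 4) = d^2*(d - 4)*(d + 2)*(d + 1)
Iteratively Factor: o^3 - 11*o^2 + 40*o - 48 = (o - 4)*(o^2 - 7*o + 12) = (o - 4)*(o - 3)*(o - 4)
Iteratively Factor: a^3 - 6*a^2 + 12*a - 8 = (a - 2)*(a^2 - 4*a + 4) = (a - 2)^2*(a - 2)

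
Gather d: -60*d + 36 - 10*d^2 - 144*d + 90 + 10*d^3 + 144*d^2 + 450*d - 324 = 10*d^3 + 134*d^2 + 246*d - 198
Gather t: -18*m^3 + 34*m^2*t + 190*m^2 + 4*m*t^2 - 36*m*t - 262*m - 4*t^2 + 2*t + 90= -18*m^3 + 190*m^2 - 262*m + t^2*(4*m - 4) + t*(34*m^2 - 36*m + 2) + 90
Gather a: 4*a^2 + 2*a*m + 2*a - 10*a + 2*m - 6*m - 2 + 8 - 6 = 4*a^2 + a*(2*m - 8) - 4*m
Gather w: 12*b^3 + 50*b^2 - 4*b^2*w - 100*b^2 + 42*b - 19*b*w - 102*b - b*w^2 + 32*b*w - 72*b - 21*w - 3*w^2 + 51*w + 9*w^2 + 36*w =12*b^3 - 50*b^2 - 132*b + w^2*(6 - b) + w*(-4*b^2 + 13*b + 66)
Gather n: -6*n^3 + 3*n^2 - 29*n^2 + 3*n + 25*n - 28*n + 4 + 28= -6*n^3 - 26*n^2 + 32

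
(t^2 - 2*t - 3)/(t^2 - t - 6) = (t + 1)/(t + 2)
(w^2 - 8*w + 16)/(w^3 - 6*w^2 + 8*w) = (w - 4)/(w*(w - 2))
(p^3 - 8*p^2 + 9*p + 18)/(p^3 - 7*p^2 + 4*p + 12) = (p - 3)/(p - 2)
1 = 1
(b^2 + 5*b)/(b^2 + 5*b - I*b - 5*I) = b/(b - I)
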